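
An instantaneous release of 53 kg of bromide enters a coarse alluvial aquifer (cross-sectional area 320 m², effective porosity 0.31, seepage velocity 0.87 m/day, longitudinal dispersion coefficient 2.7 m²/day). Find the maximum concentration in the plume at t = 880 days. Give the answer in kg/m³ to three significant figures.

The peak of an instantaneous 1D plume sits at x = vt; there the Gaussian factor is 1 and C_max = M/(n_e·A·√(4πDt)), where n_e·A is the pore area the mass is dissolved in.
√(4πDt) = √(4π × 2.7 × 880) = 172.8 m, so C_max = 53/(0.31 × 320 × 172.8) = 0.00309 kg/m³.

0.00309 kg/m³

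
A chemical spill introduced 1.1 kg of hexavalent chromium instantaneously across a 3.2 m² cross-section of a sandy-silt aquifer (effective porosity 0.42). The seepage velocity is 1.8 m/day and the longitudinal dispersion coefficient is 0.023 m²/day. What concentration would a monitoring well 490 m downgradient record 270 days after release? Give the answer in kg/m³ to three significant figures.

0.0487 kg/m³

For an instantaneous plane source, C(x,t) = M/(n_e·A·√(4πDt)) · exp(−(x−vt)²/(4Dt)), with n_e·A the pore (flow) area.
Plume center vt = 1.8 × 270 = 486 m, so the well at 490 m is 4 m downgradient of the peak.
√(4πDt) = 8.834 m, giving peak height M/(n_e·A·√(4πDt)) = 1.1/(0.42 × 3.2 × 8.834) = 0.09265 kg/m³.
(x−vt)²/(4Dt) = (4)²/(4 × 0.023 × 270) = 0.6441; exp(−0.6441) = 0.5251.
C = 0.09265 × 0.5251 = 0.0487 kg/m³.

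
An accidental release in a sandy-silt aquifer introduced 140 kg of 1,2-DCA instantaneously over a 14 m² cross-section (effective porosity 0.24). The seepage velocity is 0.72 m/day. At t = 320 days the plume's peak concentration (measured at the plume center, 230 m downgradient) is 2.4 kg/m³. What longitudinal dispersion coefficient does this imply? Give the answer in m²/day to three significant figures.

0.0750 m²/day

At the plume center C_max = M/(n_e·A·√(4πDt)), so D = M²/(4πt·(n_e·A·C_max)²).
n_e·A·C_max = 0.24 × 14 × 2.4 = 8.064 kg/m.
D = 140²/(4π × 320 × 8.064²) = 0.0750 m²/day.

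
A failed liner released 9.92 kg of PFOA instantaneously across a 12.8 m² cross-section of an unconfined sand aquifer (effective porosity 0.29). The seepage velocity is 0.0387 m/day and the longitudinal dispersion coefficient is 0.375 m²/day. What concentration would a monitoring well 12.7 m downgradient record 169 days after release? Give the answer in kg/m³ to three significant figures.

For an instantaneous plane source, C(x,t) = M/(n_e·A·√(4πDt)) · exp(−(x−vt)²/(4Dt)), with n_e·A the pore (flow) area.
Plume center vt = 0.0387 × 169 = 6.5403 m, so the well at 12.7 m is 6.1597 m downgradient of the peak.
√(4πDt) = 28.22 m, giving peak height M/(n_e·A·√(4πDt)) = 9.92/(0.29 × 12.8 × 28.22) = 0.09470 kg/m³.
(x−vt)²/(4Dt) = (6.1597)²/(4 × 0.375 × 169) = 0.1497; exp(−0.1497) = 0.8610.
C = 0.09470 × 0.8610 = 0.0815 kg/m³.

0.0815 kg/m³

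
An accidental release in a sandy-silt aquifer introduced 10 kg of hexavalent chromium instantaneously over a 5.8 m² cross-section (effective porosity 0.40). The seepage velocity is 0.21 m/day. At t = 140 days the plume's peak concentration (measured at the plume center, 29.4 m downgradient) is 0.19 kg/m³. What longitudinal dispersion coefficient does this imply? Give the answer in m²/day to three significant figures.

At the plume center C_max = M/(n_e·A·√(4πDt)), so D = M²/(4πt·(n_e·A·C_max)²).
n_e·A·C_max = 0.40 × 5.8 × 0.19 = 0.4408 kg/m.
D = 10²/(4π × 140 × 0.4408²) = 0.293 m²/day.

0.293 m²/day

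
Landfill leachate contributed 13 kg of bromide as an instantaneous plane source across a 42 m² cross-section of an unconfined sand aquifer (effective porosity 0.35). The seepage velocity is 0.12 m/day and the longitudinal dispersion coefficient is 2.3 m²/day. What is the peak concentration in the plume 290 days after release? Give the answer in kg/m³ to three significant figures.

0.00966 kg/m³

The peak of an instantaneous 1D plume sits at x = vt; there the Gaussian factor is 1 and C_max = M/(n_e·A·√(4πDt)), where n_e·A is the pore area the mass is dissolved in.
√(4πDt) = √(4π × 2.3 × 290) = 91.55 m, so C_max = 13/(0.35 × 42 × 91.55) = 0.00966 kg/m³.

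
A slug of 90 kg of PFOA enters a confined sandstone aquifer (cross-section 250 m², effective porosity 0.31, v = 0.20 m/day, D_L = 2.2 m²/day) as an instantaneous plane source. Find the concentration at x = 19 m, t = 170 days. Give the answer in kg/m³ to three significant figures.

For an instantaneous plane source, C(x,t) = M/(n_e·A·√(4πDt)) · exp(−(x−vt)²/(4Dt)), with n_e·A the pore (flow) area.
Plume center vt = 0.20 × 170 = 34 m, so the well at 19 m is 15 m upgradient of the peak.
√(4πDt) = 68.56 m, giving peak height M/(n_e·A·√(4πDt)) = 90/(0.31 × 250 × 68.56) = 0.01694 kg/m³.
(x−vt)²/(4Dt) = (-15)²/(4 × 2.2 × 170) = 0.1504; exp(−0.1504) = 0.8604.
C = 0.01694 × 0.8604 = 0.0146 kg/m³.

0.0146 kg/m³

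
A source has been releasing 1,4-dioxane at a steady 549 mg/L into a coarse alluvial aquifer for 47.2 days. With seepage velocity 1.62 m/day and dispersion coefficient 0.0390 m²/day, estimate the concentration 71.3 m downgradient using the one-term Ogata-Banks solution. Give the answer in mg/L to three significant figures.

For a continuous step input, C/C₀ ≈ ½·erfc((x−vt)/(2√(Dt))).
vt = 1.62 × 47.2 = 76.464 m and 2√(Dt) = 2√(0.0390 × 47.2) = 2.714 m.
Argument (x−vt)/(2√(Dt)) = (71.3 − 76.464)/2.714 = -1.903; ½·erfc(-1.903) = 0.9964.
C = 549 × 0.9964 = 547 mg/L.

547 mg/L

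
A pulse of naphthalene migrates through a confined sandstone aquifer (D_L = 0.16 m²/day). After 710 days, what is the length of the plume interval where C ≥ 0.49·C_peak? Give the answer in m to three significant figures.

The plume is Gaussian with σ = √(2Dt) = √(2 × 0.16 × 710) = 15.07 m.
C/C_peak = exp(−Δx²/(2σ²)) = 0.49 ⇒ Δx = σ·√(−2 ln 0.49) = 15.07 × 1.194 = 17.99 m.
Width = 2Δx = 36.0 m.

36.0 m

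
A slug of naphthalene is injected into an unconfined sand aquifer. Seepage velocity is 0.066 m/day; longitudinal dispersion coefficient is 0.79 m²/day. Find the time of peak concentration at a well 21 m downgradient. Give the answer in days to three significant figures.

185 days

For the 1D instantaneous-source solution, setting ∂C/∂t = 0 at fixed x gives v²t² + 2Dt − x² = 0, so t = (√(D² + v²x²) − D)/v².
√(D² + v²x²) = √(0.79² + 0.066² × 21²) = 1.595; v² = 0.004356.
t = (1.595 − 0.79)/0.004356 = 185 days (vs. the pure-advection estimate x/v = 318 d).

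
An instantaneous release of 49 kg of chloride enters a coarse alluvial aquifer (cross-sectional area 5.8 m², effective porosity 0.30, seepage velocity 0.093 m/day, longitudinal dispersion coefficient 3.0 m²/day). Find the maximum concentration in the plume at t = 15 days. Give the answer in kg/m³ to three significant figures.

1.18 kg/m³

The peak of an instantaneous 1D plume sits at x = vt; there the Gaussian factor is 1 and C_max = M/(n_e·A·√(4πDt)), where n_e·A is the pore area the mass is dissolved in.
√(4πDt) = √(4π × 3.0 × 15) = 23.78 m, so C_max = 49/(0.30 × 5.8 × 23.78) = 1.18 kg/m³.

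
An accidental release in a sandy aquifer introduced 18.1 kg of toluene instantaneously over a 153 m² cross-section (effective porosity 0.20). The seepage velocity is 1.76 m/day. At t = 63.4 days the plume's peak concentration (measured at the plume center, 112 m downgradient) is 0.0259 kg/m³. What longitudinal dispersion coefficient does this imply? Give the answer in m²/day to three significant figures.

At the plume center C_max = M/(n_e·A·√(4πDt)), so D = M²/(4πt·(n_e·A·C_max)²).
n_e·A·C_max = 0.20 × 153 × 0.0259 = 0.7925 kg/m.
D = 18.1²/(4π × 63.4 × 0.7925²) = 0.655 m²/day.

0.655 m²/day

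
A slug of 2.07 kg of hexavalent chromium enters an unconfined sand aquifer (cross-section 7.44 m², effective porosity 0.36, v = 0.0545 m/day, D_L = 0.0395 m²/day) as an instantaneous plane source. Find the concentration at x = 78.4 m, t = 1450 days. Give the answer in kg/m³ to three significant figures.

0.0288 kg/m³

For an instantaneous plane source, C(x,t) = M/(n_e·A·√(4πDt)) · exp(−(x−vt)²/(4Dt)), with n_e·A the pore (flow) area.
Plume center vt = 0.0545 × 1450 = 79.025 m, so the well at 78.4 m is 0.625 m upgradient of the peak.
√(4πDt) = 26.83 m, giving peak height M/(n_e·A·√(4πDt)) = 2.07/(0.36 × 7.44 × 26.83) = 0.02881 kg/m³.
(x−vt)²/(4Dt) = (-0.625)²/(4 × 0.0395 × 1450) = 0.001705; exp(−0.001705) = 0.9983.
C = 0.02881 × 0.9983 = 0.0288 kg/m³.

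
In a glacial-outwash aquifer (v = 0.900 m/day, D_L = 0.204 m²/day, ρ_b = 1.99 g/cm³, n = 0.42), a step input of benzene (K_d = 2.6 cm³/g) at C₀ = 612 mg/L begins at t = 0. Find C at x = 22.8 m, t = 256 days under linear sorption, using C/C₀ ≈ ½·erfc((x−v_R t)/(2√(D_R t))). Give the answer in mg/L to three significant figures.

15.1 mg/L

Retardation factor R = 1 + ρ_b·K_d/n = 1 + 1.99 × 2.6/0.42 = 13.32.
Sorption retards both mechanisms: v_R = v/R = 0.06757 m/day, D_R = D/R = 0.01532 m²/day.
v_R·t = 0.06757 × 256 = 17.29792 m; 2√(D_R t) = 3.961 m; argument = (22.8 − 17.29792)/3.961 = 1.389.
C = C₀ × ½·erfc(1.389) = 612 × 0.02475 = 15.1 mg/L.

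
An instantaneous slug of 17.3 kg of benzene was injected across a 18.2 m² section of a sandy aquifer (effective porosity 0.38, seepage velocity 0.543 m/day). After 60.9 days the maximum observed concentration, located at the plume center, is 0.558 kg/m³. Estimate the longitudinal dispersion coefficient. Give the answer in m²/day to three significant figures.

At the plume center C_max = M/(n_e·A·√(4πDt)), so D = M²/(4πt·(n_e·A·C_max)²).
n_e·A·C_max = 0.38 × 18.2 × 0.558 = 3.859 kg/m.
D = 17.3²/(4π × 60.9 × 3.859²) = 0.0263 m²/day.

0.0263 m²/day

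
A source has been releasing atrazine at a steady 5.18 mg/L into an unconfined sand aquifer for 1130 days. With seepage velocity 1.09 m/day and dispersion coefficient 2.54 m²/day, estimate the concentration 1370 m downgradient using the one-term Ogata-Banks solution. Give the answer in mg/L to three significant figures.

For a continuous step input, C/C₀ ≈ ½·erfc((x−vt)/(2√(Dt))).
vt = 1.09 × 1130 = 1231.7 m and 2√(Dt) = 2√(2.54 × 1130) = 107.1 m.
Argument (x−vt)/(2√(Dt)) = (1370 − 1231.7)/107.1 = 1.291; ½·erfc(1.291) = 0.03394.
C = 5.18 × 0.03394 = 0.176 mg/L.

0.176 mg/L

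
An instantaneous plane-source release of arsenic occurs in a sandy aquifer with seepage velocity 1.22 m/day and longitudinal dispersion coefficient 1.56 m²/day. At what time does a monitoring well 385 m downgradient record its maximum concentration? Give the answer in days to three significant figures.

315 days

For the 1D instantaneous-source solution, setting ∂C/∂t = 0 at fixed x gives v²t² + 2Dt − x² = 0, so t = (√(D² + v²x²) − D)/v².
√(D² + v²x²) = √(1.56² + 1.22² × 385²) = 469.7; v² = 1.4884.
t = (469.7 − 1.56)/1.4884 = 315 days (vs. the pure-advection estimate x/v = 316 d).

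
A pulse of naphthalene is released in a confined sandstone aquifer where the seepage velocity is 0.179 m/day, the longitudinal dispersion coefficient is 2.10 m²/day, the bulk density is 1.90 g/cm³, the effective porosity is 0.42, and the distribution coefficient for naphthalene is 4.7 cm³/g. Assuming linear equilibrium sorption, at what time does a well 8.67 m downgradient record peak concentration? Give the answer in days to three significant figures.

355 days

Retardation factor R = 1 + ρ_b·K_d/n = 1 + 1.90 × 4.7/0.42 = 22.26.
Sorption retards both mechanisms: v_R = v/R = 0.008041 m/day, D_R = D/R = 0.09434 m²/day.
Peak time from v_R²t² + 2D_R t − x² = 0: t = (√(D_R² + v_R²x²) − D_R)/v_R².
√(D_R² + v_R²x²) = √(0.09434² + 0.008041² × 8.67²) = 0.1173; v_R² = 6.466e-05.
t = (0.1173 − 0.09434)/6.466e-05 = 355 days.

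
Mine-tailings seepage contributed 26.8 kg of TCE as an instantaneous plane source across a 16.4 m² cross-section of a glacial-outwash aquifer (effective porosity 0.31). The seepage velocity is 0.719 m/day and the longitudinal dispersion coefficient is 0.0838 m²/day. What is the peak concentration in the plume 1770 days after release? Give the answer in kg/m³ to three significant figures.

0.122 kg/m³

The peak of an instantaneous 1D plume sits at x = vt; there the Gaussian factor is 1 and C_max = M/(n_e·A·√(4πDt)), where n_e·A is the pore area the mass is dissolved in.
√(4πDt) = √(4π × 0.0838 × 1770) = 43.17 m, so C_max = 26.8/(0.31 × 16.4 × 43.17) = 0.122 kg/m³.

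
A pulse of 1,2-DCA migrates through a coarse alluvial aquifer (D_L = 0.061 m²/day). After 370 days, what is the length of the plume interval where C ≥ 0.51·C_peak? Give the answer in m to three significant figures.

15.6 m

The plume is Gaussian with σ = √(2Dt) = √(2 × 0.061 × 370) = 6.719 m.
C/C_peak = exp(−Δx²/(2σ²)) = 0.51 ⇒ Δx = σ·√(−2 ln 0.51) = 6.719 × 1.160 = 7.794 m.
Width = 2Δx = 15.6 m.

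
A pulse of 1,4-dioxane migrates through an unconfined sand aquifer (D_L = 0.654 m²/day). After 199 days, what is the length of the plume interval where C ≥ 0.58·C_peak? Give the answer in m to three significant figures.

33.7 m

The plume is Gaussian with σ = √(2Dt) = √(2 × 0.654 × 199) = 16.13 m.
C/C_peak = exp(−Δx²/(2σ²)) = 0.58 ⇒ Δx = σ·√(−2 ln 0.58) = 16.13 × 1.044 = 16.84 m.
Width = 2Δx = 33.7 m.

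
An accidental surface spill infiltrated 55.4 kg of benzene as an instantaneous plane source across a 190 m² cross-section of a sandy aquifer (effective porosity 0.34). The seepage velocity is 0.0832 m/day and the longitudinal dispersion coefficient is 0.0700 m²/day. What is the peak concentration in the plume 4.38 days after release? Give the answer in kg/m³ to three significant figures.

0.437 kg/m³

The peak of an instantaneous 1D plume sits at x = vt; there the Gaussian factor is 1 and C_max = M/(n_e·A·√(4πDt)), where n_e·A is the pore area the mass is dissolved in.
√(4πDt) = √(4π × 0.0700 × 4.38) = 1.963 m, so C_max = 55.4/(0.34 × 190 × 1.963) = 0.437 kg/m³.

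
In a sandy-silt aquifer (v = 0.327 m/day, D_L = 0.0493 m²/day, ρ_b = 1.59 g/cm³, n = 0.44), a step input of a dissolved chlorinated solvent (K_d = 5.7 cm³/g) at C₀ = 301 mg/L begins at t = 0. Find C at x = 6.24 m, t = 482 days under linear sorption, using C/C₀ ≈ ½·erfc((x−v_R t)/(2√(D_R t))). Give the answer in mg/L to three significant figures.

Retardation factor R = 1 + ρ_b·K_d/n = 1 + 1.59 × 5.7/0.44 = 21.60.
Sorption retards both mechanisms: v_R = v/R = 0.01514 m/day, D_R = D/R = 0.002282 m²/day.
v_R·t = 0.01514 × 482 = 7.29748 m; 2√(D_R t) = 2.098 m; argument = (6.24 − 7.29748)/2.098 = -0.5040.
C = C₀ × ½·erfc(-0.5040) = 301 × 0.7620 = 229 mg/L.

229 mg/L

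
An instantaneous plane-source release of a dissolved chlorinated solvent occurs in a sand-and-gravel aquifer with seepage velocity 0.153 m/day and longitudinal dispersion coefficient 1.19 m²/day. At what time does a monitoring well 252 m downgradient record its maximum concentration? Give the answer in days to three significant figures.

1600 days

For the 1D instantaneous-source solution, setting ∂C/∂t = 0 at fixed x gives v²t² + 2Dt − x² = 0, so t = (√(D² + v²x²) − D)/v².
√(D² + v²x²) = √(1.19² + 0.153² × 252²) = 38.57; v² = 0.023409.
t = (38.57 − 1.19)/0.023409 = 1600 days (vs. the pure-advection estimate x/v = 1650 d).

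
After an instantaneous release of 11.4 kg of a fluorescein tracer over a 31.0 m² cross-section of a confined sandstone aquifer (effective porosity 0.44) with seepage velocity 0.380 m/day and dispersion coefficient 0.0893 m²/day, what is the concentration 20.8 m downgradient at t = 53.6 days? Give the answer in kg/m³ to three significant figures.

For an instantaneous plane source, C(x,t) = M/(n_e·A·√(4πDt)) · exp(−(x−vt)²/(4Dt)), with n_e·A the pore (flow) area.
Plume center vt = 0.380 × 53.6 = 20.368 m, so the well at 20.8 m is 0.432 m downgradient of the peak.
√(4πDt) = 7.756 m, giving peak height M/(n_e·A·√(4πDt)) = 11.4/(0.44 × 31.0 × 7.756) = 0.1078 kg/m³.
(x−vt)²/(4Dt) = (0.432)²/(4 × 0.0893 × 53.6) = 0.009747; exp(−0.009747) = 0.9903.
C = 0.1078 × 0.9903 = 0.107 kg/m³.

0.107 kg/m³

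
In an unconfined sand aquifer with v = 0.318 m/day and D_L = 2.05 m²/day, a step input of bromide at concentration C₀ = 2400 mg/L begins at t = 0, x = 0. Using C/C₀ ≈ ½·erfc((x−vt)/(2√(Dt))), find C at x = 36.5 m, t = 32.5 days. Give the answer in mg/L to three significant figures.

For a continuous step input, C/C₀ ≈ ½·erfc((x−vt)/(2√(Dt))).
vt = 0.318 × 32.5 = 10.335 m and 2√(Dt) = 2√(2.05 × 32.5) = 16.32 m.
Argument (x−vt)/(2√(Dt)) = (36.5 − 10.335)/16.32 = 1.603; ½·erfc(1.603) = 0.01170.
C = 2400 × 0.01170 = 28.1 mg/L.

28.1 mg/L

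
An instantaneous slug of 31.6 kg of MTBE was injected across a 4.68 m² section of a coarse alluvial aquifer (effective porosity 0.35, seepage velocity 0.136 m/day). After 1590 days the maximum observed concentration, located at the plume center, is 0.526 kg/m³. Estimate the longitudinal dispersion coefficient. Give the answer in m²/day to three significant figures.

0.0673 m²/day

At the plume center C_max = M/(n_e·A·√(4πDt)), so D = M²/(4πt·(n_e·A·C_max)²).
n_e·A·C_max = 0.35 × 4.68 × 0.526 = 0.8616 kg/m.
D = 31.6²/(4π × 1590 × 0.8616²) = 0.0673 m²/day.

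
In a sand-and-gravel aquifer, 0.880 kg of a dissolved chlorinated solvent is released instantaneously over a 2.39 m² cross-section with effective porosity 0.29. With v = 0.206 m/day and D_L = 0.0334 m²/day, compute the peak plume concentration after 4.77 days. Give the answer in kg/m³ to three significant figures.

The peak of an instantaneous 1D plume sits at x = vt; there the Gaussian factor is 1 and C_max = M/(n_e·A·√(4πDt)), where n_e·A is the pore area the mass is dissolved in.
√(4πDt) = √(4π × 0.0334 × 4.77) = 1.415 m, so C_max = 0.880/(0.29 × 2.39 × 1.415) = 0.897 kg/m³.

0.897 kg/m³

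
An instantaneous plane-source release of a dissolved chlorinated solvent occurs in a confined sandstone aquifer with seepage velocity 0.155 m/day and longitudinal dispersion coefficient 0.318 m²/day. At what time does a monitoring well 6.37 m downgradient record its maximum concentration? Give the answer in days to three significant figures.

For the 1D instantaneous-source solution, setting ∂C/∂t = 0 at fixed x gives v²t² + 2Dt − x² = 0, so t = (√(D² + v²x²) − D)/v².
√(D² + v²x²) = √(0.318² + 0.155² × 6.37²) = 1.037; v² = 0.024025.
t = (1.037 − 0.318)/0.024025 = 29.9 days (vs. the pure-advection estimate x/v = 41.1 d).

29.9 days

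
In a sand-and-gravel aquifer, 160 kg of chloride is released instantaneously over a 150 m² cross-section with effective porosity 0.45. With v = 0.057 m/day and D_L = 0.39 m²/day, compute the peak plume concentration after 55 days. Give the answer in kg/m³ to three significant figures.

The peak of an instantaneous 1D plume sits at x = vt; there the Gaussian factor is 1 and C_max = M/(n_e·A·√(4πDt)), where n_e·A is the pore area the mass is dissolved in.
√(4πDt) = √(4π × 0.39 × 55) = 16.42 m, so C_max = 160/(0.45 × 150 × 16.42) = 0.144 kg/m³.

0.144 kg/m³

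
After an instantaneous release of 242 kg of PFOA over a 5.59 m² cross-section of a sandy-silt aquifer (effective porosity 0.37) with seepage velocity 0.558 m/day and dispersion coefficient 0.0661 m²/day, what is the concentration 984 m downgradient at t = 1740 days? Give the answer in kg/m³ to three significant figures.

For an instantaneous plane source, C(x,t) = M/(n_e·A·√(4πDt)) · exp(−(x−vt)²/(4Dt)), with n_e·A the pore (flow) area.
Plume center vt = 0.558 × 1740 = 970.92 m, so the well at 984 m is 13.08 m downgradient of the peak.
√(4πDt) = 38.02 m, giving peak height M/(n_e·A·√(4πDt)) = 242/(0.37 × 5.59 × 38.02) = 3.077 kg/m³.
(x−vt)²/(4Dt) = (13.08)²/(4 × 0.0661 × 1740) = 0.3719; exp(−0.3719) = 0.6894.
C = 3.077 × 0.6894 = 2.12 kg/m³.

2.12 kg/m³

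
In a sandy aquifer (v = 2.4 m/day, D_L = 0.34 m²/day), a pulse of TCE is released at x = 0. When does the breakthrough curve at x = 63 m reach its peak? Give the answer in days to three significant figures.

26.2 days

For the 1D instantaneous-source solution, setting ∂C/∂t = 0 at fixed x gives v²t² + 2Dt − x² = 0, so t = (√(D² + v²x²) − D)/v².
√(D² + v²x²) = √(0.34² + 2.4² × 63²) = 151.2; v² = 5.76.
t = (151.2 − 0.34)/5.76 = 26.2 days (vs. the pure-advection estimate x/v = 26.2 d).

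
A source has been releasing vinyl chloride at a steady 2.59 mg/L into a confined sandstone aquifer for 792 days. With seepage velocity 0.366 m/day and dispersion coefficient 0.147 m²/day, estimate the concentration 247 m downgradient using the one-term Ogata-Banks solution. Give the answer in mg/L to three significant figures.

For a continuous step input, C/C₀ ≈ ½·erfc((x−vt)/(2√(Dt))).
vt = 0.366 × 792 = 289.872 m and 2√(Dt) = 2√(0.147 × 792) = 21.58 m.
Argument (x−vt)/(2√(Dt)) = (247 − 289.872)/21.58 = -1.987; ½·erfc(-1.987) = 0.9975.
C = 2.59 × 0.9975 = 2.58 mg/L.

2.58 mg/L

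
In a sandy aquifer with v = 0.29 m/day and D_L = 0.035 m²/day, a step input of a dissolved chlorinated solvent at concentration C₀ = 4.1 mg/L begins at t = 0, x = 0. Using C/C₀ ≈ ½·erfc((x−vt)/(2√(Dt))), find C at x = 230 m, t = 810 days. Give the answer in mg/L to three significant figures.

For a continuous step input, C/C₀ ≈ ½·erfc((x−vt)/(2√(Dt))).
vt = 0.29 × 810 = 234.9 m and 2√(Dt) = 2√(0.035 × 810) = 10.65 m.
Argument (x−vt)/(2√(Dt)) = (230 − 234.9)/10.65 = -0.4601; ½·erfc(-0.4601) = 0.7424.
C = 4.1 × 0.7424 = 3.04 mg/L.

3.04 mg/L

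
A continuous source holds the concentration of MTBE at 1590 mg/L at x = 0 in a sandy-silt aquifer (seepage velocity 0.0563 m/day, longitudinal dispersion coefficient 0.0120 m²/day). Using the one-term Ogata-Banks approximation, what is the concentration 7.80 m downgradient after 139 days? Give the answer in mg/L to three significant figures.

804 mg/L

For a continuous step input, C/C₀ ≈ ½·erfc((x−vt)/(2√(Dt))).
vt = 0.0563 × 139 = 7.8257 m and 2√(Dt) = 2√(0.0120 × 139) = 2.583 m.
Argument (x−vt)/(2√(Dt)) = (7.80 − 7.8257)/2.583 = -0.009950; ½·erfc(-0.009950) = 0.5056.
C = 1590 × 0.5056 = 804 mg/L.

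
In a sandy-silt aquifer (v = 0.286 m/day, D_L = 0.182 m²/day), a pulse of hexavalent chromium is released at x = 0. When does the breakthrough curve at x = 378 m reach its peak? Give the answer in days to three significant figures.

1320 days

For the 1D instantaneous-source solution, setting ∂C/∂t = 0 at fixed x gives v²t² + 2Dt − x² = 0, so t = (√(D² + v²x²) − D)/v².
√(D² + v²x²) = √(0.182² + 0.286² × 378²) = 108.1; v² = 0.081796.
t = (108.1 − 0.182)/0.081796 = 1320 days (vs. the pure-advection estimate x/v = 1320 d).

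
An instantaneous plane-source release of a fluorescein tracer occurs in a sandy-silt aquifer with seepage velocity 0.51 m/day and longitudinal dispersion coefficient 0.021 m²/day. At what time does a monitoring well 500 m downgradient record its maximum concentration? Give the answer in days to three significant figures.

980 days

For the 1D instantaneous-source solution, setting ∂C/∂t = 0 at fixed x gives v²t² + 2Dt − x² = 0, so t = (√(D² + v²x²) − D)/v².
√(D² + v²x²) = √(0.021² + 0.51² × 500²) = 255.0; v² = 0.2601.
t = (255.0 − 0.021)/0.2601 = 980 days (vs. the pure-advection estimate x/v = 980 d).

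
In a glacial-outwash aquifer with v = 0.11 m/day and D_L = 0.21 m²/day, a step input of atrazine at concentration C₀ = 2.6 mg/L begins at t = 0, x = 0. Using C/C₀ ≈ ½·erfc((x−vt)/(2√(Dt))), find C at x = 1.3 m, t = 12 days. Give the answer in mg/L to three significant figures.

1.31 mg/L

For a continuous step input, C/C₀ ≈ ½·erfc((x−vt)/(2√(Dt))).
vt = 0.11 × 12 = 1.32 m and 2√(Dt) = 2√(0.21 × 12) = 3.175 m.
Argument (x−vt)/(2√(Dt)) = (1.3 − 1.32)/3.175 = -0.006299; ½·erfc(-0.006299) = 0.5036.
C = 2.6 × 0.5036 = 1.31 mg/L.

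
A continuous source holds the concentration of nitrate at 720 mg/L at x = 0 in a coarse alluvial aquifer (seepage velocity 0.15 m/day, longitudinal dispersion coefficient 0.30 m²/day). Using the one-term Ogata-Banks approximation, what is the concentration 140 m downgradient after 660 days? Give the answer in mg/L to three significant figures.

14.2 mg/L

For a continuous step input, C/C₀ ≈ ½·erfc((x−vt)/(2√(Dt))).
vt = 0.15 × 660 = 99 m and 2√(Dt) = 2√(0.30 × 660) = 28.14 m.
Argument (x−vt)/(2√(Dt)) = (140 − 99)/28.14 = 1.457; ½·erfc(1.457) = 0.01967.
C = 720 × 0.01967 = 14.2 mg/L.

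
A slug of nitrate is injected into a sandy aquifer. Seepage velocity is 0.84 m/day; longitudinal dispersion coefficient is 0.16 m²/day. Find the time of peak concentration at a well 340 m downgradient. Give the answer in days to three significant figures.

405 days

For the 1D instantaneous-source solution, setting ∂C/∂t = 0 at fixed x gives v²t² + 2Dt − x² = 0, so t = (√(D² + v²x²) − D)/v².
√(D² + v²x²) = √(0.16² + 0.84² × 340²) = 285.6; v² = 0.7056.
t = (285.6 − 0.16)/0.7056 = 405 days (vs. the pure-advection estimate x/v = 405 d).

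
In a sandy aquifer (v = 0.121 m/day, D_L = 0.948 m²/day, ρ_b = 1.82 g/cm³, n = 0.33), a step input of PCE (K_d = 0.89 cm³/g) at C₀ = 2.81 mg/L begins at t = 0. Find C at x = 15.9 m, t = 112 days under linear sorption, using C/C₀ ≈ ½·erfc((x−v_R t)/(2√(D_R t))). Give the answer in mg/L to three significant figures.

0.0326 mg/L

Retardation factor R = 1 + ρ_b·K_d/n = 1 + 1.82 × 0.89/0.33 = 5.908.
Sorption retards both mechanisms: v_R = v/R = 0.02048 m/day, D_R = D/R = 0.1605 m²/day.
v_R·t = 0.02048 × 112 = 2.29376 m; 2√(D_R t) = 8.480 m; argument = (15.9 − 2.29376)/8.480 = 1.605.
C = C₀ × ½·erfc(1.605) = 2.81 × 0.01161 = 0.0326 mg/L.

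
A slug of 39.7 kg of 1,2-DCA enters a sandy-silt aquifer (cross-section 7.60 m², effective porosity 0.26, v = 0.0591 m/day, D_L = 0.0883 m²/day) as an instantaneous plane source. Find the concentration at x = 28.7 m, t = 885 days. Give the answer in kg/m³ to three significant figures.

For an instantaneous plane source, C(x,t) = M/(n_e·A·√(4πDt)) · exp(−(x−vt)²/(4Dt)), with n_e·A the pore (flow) area.
Plume center vt = 0.0591 × 885 = 52.3035 m, so the well at 28.7 m is 23.6035 m upgradient of the peak.
√(4πDt) = 31.34 m, giving peak height M/(n_e·A·√(4πDt)) = 39.7/(0.26 × 7.60 × 31.34) = 0.6411 kg/m³.
(x−vt)²/(4Dt) = (-23.6035)²/(4 × 0.0883 × 885) = 1.782; exp(−1.782) = 0.1683.
C = 0.6411 × 0.1683 = 0.108 kg/m³.

0.108 kg/m³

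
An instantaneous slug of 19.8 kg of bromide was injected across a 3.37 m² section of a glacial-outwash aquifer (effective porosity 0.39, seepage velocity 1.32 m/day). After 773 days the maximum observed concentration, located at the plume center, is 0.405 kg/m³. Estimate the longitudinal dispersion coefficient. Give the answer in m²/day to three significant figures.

At the plume center C_max = M/(n_e·A·√(4πDt)), so D = M²/(4πt·(n_e·A·C_max)²).
n_e·A·C_max = 0.39 × 3.37 × 0.405 = 0.5323 kg/m.
D = 19.8²/(4π × 773 × 0.5323²) = 0.142 m²/day.

0.142 m²/day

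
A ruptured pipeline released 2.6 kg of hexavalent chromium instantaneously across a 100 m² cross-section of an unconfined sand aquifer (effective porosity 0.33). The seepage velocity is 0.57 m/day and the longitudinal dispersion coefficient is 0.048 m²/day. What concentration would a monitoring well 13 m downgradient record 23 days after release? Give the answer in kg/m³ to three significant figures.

For an instantaneous plane source, C(x,t) = M/(n_e·A·√(4πDt)) · exp(−(x−vt)²/(4Dt)), with n_e·A the pore (flow) area.
Plume center vt = 0.57 × 23 = 13.11 m, so the well at 13 m is 0.11 m upgradient of the peak.
√(4πDt) = 3.725 m, giving peak height M/(n_e·A·√(4πDt)) = 2.6/(0.33 × 100 × 3.725) = 0.02115 kg/m³.
(x−vt)²/(4Dt) = (-0.11)²/(4 × 0.048 × 23) = 0.002740; exp(−0.002740) = 0.9973.
C = 0.02115 × 0.9973 = 0.0211 kg/m³.

0.0211 kg/m³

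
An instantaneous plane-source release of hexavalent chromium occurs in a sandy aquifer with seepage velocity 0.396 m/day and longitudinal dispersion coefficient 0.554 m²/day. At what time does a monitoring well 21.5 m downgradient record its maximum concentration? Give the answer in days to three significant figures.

For the 1D instantaneous-source solution, setting ∂C/∂t = 0 at fixed x gives v²t² + 2Dt − x² = 0, so t = (√(D² + v²x²) − D)/v².
√(D² + v²x²) = √(0.554² + 0.396² × 21.5²) = 8.532; v² = 0.156816.
t = (8.532 − 0.554)/0.156816 = 50.9 days (vs. the pure-advection estimate x/v = 54.3 d).

50.9 days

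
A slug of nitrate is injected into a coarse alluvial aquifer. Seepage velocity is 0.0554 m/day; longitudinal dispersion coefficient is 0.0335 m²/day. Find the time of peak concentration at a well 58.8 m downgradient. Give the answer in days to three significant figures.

1050 days

For the 1D instantaneous-source solution, setting ∂C/∂t = 0 at fixed x gives v²t² + 2Dt − x² = 0, so t = (√(D² + v²x²) − D)/v².
√(D² + v²x²) = √(0.0335² + 0.0554² × 58.8²) = 3.258; v² = 0.00306916.
t = (3.258 − 0.0335)/0.00306916 = 1050 days (vs. the pure-advection estimate x/v = 1060 d).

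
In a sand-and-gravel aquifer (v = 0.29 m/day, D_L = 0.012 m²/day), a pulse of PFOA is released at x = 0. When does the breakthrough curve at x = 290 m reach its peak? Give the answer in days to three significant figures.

For the 1D instantaneous-source solution, setting ∂C/∂t = 0 at fixed x gives v²t² + 2Dt − x² = 0, so t = (√(D² + v²x²) − D)/v².
√(D² + v²x²) = √(0.012² + 0.29² × 290²) = 84.10; v² = 0.0841.
t = (84.10 − 0.012)/0.0841 = 1000 days (vs. the pure-advection estimate x/v = 1000 d).

1000 days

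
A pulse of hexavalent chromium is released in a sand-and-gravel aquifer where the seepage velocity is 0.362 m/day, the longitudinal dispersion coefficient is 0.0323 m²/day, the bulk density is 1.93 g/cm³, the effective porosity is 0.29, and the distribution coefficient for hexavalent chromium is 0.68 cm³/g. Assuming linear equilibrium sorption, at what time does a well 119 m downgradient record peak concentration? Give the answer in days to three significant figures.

Retardation factor R = 1 + ρ_b·K_d/n = 1 + 1.93 × 0.68/0.29 = 5.526.
Sorption retards both mechanisms: v_R = v/R = 0.06551 m/day, D_R = D/R = 0.005845 m²/day.
Peak time from v_R²t² + 2D_R t − x² = 0: t = (√(D_R² + v_R²x²) − D_R)/v_R².
√(D_R² + v_R²x²) = √(0.005845² + 0.06551² × 119²) = 7.796; v_R² = 0.004292.
t = (7.796 − 0.005845)/0.004292 = 1820 days.

1820 days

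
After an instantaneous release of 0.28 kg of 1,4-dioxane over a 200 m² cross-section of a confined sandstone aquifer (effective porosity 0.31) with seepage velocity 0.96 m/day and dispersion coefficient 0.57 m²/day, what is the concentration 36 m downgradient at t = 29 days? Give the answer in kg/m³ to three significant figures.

0.000114 kg/m³

For an instantaneous plane source, C(x,t) = M/(n_e·A·√(4πDt)) · exp(−(x−vt)²/(4Dt)), with n_e·A the pore (flow) area.
Plume center vt = 0.96 × 29 = 27.84 m, so the well at 36 m is 8.16 m downgradient of the peak.
√(4πDt) = 14.41 m, giving peak height M/(n_e·A·√(4πDt)) = 0.28/(0.31 × 200 × 14.41) = 0.0003134 kg/m³.
(x−vt)²/(4Dt) = (8.16)²/(4 × 0.57 × 29) = 1.007; exp(−1.007) = 0.3653.
C = 0.0003134 × 0.3653 = 0.000114 kg/m³.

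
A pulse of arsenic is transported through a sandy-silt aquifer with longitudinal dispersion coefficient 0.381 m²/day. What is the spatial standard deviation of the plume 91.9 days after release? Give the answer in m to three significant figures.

8.37 m

Dispersive spreading gives a Gaussian with σ² = 2Dt; advection only shifts the center.
σ = √(2 × 0.381 × 91.9) = 8.37 m.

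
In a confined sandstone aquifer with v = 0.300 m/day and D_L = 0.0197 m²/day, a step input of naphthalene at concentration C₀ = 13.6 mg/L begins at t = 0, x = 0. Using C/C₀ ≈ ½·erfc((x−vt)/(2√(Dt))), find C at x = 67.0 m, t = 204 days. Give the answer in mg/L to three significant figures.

0.277 mg/L

For a continuous step input, C/C₀ ≈ ½·erfc((x−vt)/(2√(Dt))).
vt = 0.300 × 204 = 61.2 m and 2√(Dt) = 2√(0.0197 × 204) = 4.009 m.
Argument (x−vt)/(2√(Dt)) = (67.0 − 61.2)/4.009 = 1.447; ½·erfc(1.447) = 0.02036.
C = 13.6 × 0.02036 = 0.277 mg/L.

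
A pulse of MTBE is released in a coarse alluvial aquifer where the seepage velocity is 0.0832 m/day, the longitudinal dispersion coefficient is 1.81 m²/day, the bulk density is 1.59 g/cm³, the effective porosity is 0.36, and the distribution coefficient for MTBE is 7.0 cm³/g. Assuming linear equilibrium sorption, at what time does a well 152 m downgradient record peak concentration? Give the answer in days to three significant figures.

50600 days

Retardation factor R = 1 + ρ_b·K_d/n = 1 + 1.59 × 7.0/0.36 = 31.92.
Sorption retards both mechanisms: v_R = v/R = 0.002607 m/day, D_R = D/R = 0.05670 m²/day.
Peak time from v_R²t² + 2D_R t − x² = 0: t = (√(D_R² + v_R²x²) − D_R)/v_R².
√(D_R² + v_R²x²) = √(0.05670² + 0.002607² × 152²) = 0.4003; v_R² = 6.796e-06.
t = (0.4003 − 0.05670)/6.796e-06 = 50600 days.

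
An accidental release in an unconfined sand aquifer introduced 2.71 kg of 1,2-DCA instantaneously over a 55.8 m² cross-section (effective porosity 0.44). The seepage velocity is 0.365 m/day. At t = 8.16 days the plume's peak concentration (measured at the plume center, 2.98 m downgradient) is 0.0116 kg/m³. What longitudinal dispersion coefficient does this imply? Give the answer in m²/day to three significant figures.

0.883 m²/day

At the plume center C_max = M/(n_e·A·√(4πDt)), so D = M²/(4πt·(n_e·A·C_max)²).
n_e·A·C_max = 0.44 × 55.8 × 0.0116 = 0.2848 kg/m.
D = 2.71²/(4π × 8.16 × 0.2848²) = 0.883 m²/day.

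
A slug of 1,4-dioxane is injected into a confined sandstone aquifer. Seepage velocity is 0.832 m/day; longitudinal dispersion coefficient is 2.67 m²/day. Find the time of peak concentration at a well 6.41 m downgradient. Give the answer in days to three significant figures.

4.76 days

For the 1D instantaneous-source solution, setting ∂C/∂t = 0 at fixed x gives v²t² + 2Dt − x² = 0, so t = (√(D² + v²x²) − D)/v².
√(D² + v²x²) = √(2.67² + 0.832² × 6.41²) = 5.964; v² = 0.692224.
t = (5.964 − 2.67)/0.692224 = 4.76 days (vs. the pure-advection estimate x/v = 7.70 d).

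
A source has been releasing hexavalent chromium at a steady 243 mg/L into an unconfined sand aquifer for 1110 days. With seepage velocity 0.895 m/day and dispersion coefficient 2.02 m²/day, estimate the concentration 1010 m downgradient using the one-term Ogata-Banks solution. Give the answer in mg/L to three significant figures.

97.8 mg/L

For a continuous step input, C/C₀ ≈ ½·erfc((x−vt)/(2√(Dt))).
vt = 0.895 × 1110 = 993.45 m and 2√(Dt) = 2√(2.02 × 1110) = 94.70 m.
Argument (x−vt)/(2√(Dt)) = (1010 − 993.45)/94.70 = 0.1748; ½·erfc(0.1748) = 0.4024.
C = 243 × 0.4024 = 97.8 mg/L.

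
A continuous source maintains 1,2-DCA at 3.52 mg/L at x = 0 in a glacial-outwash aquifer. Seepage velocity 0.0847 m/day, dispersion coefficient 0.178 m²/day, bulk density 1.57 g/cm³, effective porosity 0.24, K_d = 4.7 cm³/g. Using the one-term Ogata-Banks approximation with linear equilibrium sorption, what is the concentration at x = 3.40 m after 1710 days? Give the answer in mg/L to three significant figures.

Retardation factor R = 1 + ρ_b·K_d/n = 1 + 1.57 × 4.7/0.24 = 31.75.
Sorption retards both mechanisms: v_R = v/R = 0.002668 m/day, D_R = D/R = 0.005606 m²/day.
v_R·t = 0.002668 × 1710 = 4.56228 m; 2√(D_R t) = 6.192 m; argument = (3.40 − 4.56228)/6.192 = -0.1877.
C = C₀ × ½·erfc(-0.1877) = 3.52 × 0.6047 = 2.13 mg/L.

2.13 mg/L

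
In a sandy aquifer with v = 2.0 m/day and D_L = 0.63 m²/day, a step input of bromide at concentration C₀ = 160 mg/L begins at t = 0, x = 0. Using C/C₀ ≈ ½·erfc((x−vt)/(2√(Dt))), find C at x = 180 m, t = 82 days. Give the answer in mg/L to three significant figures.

For a continuous step input, C/C₀ ≈ ½·erfc((x−vt)/(2√(Dt))).
vt = 2.0 × 82 = 164 m and 2√(Dt) = 2√(0.63 × 82) = 14.37 m.
Argument (x−vt)/(2√(Dt)) = (180 − 164)/14.37 = 1.113; ½·erfc(1.113) = 0.05774.
C = 160 × 0.05774 = 9.24 mg/L.

9.24 mg/L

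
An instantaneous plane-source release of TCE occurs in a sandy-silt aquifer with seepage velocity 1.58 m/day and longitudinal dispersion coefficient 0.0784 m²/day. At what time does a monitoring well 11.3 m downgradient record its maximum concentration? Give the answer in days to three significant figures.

For the 1D instantaneous-source solution, setting ∂C/∂t = 0 at fixed x gives v²t² + 2Dt − x² = 0, so t = (√(D² + v²x²) − D)/v².
√(D² + v²x²) = √(0.0784² + 1.58² × 11.3²) = 17.85; v² = 2.4964.
t = (17.85 − 0.0784)/2.4964 = 7.12 days (vs. the pure-advection estimate x/v = 7.15 d).

7.12 days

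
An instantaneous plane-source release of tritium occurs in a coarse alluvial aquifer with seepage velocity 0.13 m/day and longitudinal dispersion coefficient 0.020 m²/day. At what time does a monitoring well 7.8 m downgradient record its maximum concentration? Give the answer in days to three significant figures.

58.8 days

For the 1D instantaneous-source solution, setting ∂C/∂t = 0 at fixed x gives v²t² + 2Dt − x² = 0, so t = (√(D² + v²x²) − D)/v².
√(D² + v²x²) = √(0.020² + 0.13² × 7.8²) = 1.014; v² = 0.0169.
t = (1.014 − 0.020)/0.0169 = 58.8 days (vs. the pure-advection estimate x/v = 60.0 d).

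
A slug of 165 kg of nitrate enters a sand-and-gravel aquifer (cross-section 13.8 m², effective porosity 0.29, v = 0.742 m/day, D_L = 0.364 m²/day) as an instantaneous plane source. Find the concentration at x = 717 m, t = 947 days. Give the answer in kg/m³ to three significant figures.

For an instantaneous plane source, C(x,t) = M/(n_e·A·√(4πDt)) · exp(−(x−vt)²/(4Dt)), with n_e·A the pore (flow) area.
Plume center vt = 0.742 × 947 = 702.674 m, so the well at 717 m is 14.326 m downgradient of the peak.
√(4πDt) = 65.82 m, giving peak height M/(n_e·A·√(4πDt)) = 165/(0.29 × 13.8 × 65.82) = 0.6264 kg/m³.
(x−vt)²/(4Dt) = (14.326)²/(4 × 0.364 × 947) = 0.1488; exp(−0.1488) = 0.8617.
C = 0.6264 × 0.8617 = 0.540 kg/m³.

0.540 kg/m³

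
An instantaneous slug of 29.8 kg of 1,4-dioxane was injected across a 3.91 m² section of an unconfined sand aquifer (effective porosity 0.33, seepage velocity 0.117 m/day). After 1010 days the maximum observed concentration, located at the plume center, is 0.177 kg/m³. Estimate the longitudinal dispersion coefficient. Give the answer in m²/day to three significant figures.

1.34 m²/day

At the plume center C_max = M/(n_e·A·√(4πDt)), so D = M²/(4πt·(n_e·A·C_max)²).
n_e·A·C_max = 0.33 × 3.91 × 0.177 = 0.2284 kg/m.
D = 29.8²/(4π × 1010 × 0.2284²) = 1.34 m²/day.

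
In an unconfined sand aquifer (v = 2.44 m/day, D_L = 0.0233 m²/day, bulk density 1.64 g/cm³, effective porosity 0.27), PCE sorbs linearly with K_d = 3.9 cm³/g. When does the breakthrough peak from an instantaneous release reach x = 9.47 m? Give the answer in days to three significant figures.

95.7 days

Retardation factor R = 1 + ρ_b·K_d/n = 1 + 1.64 × 3.9/0.27 = 24.69.
Sorption retards both mechanisms: v_R = v/R = 0.09883 m/day, D_R = D/R = 0.0009437 m²/day.
Peak time from v_R²t² + 2D_R t − x² = 0: t = (√(D_R² + v_R²x²) − D_R)/v_R².
√(D_R² + v_R²x²) = √(0.0009437² + 0.09883² × 9.47²) = 0.9359; v_R² = 0.009767.
t = (0.9359 − 0.0009437)/0.009767 = 95.7 days.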